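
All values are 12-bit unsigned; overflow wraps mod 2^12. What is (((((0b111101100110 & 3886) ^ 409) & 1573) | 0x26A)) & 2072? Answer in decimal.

8

0b111101100110 = 111101100110
3886 = 111100101110
→ & → 111100100110 = 3878
409 = 000110011001
→ ^ → 111010111111 = 3775
1573 = 011000100101
→ & → 011000100101 = 1573
0x26A = 001001101010
→ | → 011001101111 = 1647
2072 = 100000011000
→ & → 000000001000 = 8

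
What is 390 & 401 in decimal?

384

390 = 110000110
401 = 110010001
AND → 110000000 = 384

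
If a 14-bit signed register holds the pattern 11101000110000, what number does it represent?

-1488

pattern = 11101000110000 (MSB is 1 ⇒ negative)
Invert: 00010111001111, add 1 → 00010111010000 = 1488, so the value is -1488.
(Equivalently: 14896 - 2^14 = 14896 - 16384 = -1488.)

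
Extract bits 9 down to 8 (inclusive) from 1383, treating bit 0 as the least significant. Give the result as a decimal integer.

1

v = 10101100111
Shift right by 8: 101
Mask low 2 bits: 01 = 1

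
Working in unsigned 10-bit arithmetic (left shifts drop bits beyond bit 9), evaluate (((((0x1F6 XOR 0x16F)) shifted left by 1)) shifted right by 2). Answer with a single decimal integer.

0x1F6 = 0111110110
0x16F = 0101101111
→ XOR → 0010011001 = 153
→ shifted left by 1 (mod 2^10) → 0100110010 = 306
→ shifted right by 2 → 0001001100 = 76

76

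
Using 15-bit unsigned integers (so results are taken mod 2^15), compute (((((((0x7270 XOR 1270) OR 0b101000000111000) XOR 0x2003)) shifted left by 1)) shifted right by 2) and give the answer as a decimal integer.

2910

0x7270 = 111001001110000
1270 = 000010011110110
→ XOR → 111011010000110 = 30342
0b101000000111000 = 101000000111000
→ OR → 111011010111110 = 30398
0x2003 = 010000000000011
→ XOR → 101011010111101 = 22205
→ shifted left by 1 (mod 2^15) → 010110101111010 = 11642
→ shifted right by 2 → 000101101011110 = 2910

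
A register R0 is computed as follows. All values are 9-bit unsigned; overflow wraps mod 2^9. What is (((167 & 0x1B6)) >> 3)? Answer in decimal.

167 = 010100111
0x1B6 = 110110110
→ & → 010100110 = 166
→ >> 3 → 000010100 = 20

20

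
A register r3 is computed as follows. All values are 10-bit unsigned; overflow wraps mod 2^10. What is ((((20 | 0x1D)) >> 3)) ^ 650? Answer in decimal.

20 = 0000010100
0x1D = 0000011101
→ | → 0000011101 = 29
→ >> 3 → 0000000011 = 3
650 = 1010001010
→ ^ → 1010001001 = 649

649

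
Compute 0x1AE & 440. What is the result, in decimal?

424

0x1AE = 110101110
440 = 110111000
AND → 110101000 = 424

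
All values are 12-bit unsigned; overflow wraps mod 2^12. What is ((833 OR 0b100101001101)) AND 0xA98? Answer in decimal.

833 = 001101000001
0b100101001101 = 100101001101
→ OR → 101101001101 = 2893
0xA98 = 101010011000
→ AND → 101000001000 = 2568

2568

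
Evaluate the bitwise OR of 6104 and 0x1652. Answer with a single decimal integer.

6106

6104 = 1011111011000
0x1652 = 1011001010010
 OR → 1011111011010 = 6106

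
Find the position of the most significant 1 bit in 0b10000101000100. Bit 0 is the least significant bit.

0b10000101000100 = 10000101000100
The topmost 1 is at position 13 (since 2^13 = 8192 ≤ 8516 < 16384).

13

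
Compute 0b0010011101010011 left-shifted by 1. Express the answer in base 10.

x = 010011101010011
shift left by 1 → 100111010100110 = 20134
(equivalently, 10067 × 2^1 = 10067 × 2)

20134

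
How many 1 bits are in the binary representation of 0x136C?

0x136C = 1001101101100
Count the 1s: 1 + 1 + 1 + 1 + 1 + 1 + 1 = 7

7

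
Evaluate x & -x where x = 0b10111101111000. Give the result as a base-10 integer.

8

x = 10111101111000 = 12152
-x (two's complement) = …01000010001000
AND   = 00000000001000 = 8
(x & -x isolates the lowest set bit of x.)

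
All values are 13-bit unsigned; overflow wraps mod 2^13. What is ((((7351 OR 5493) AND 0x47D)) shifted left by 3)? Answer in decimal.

7351 = 1110010110111
5493 = 1010101110101
→ OR → 1110111110111 = 7671
0x47D = 0010001111101
→ AND → 0010001110101 = 1141
→ shifted left by 3 (mod 2^13) → 0001110101000 = 936

936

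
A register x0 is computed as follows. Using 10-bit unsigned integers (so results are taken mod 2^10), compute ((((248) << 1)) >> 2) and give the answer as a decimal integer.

248 = 0011111000
→ << 1 (mod 2^10) → 0111110000 = 496
→ >> 2 → 0001111100 = 124

124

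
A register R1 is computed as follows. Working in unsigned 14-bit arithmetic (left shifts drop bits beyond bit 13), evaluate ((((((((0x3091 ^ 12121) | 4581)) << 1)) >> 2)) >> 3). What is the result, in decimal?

510

0x3091 = 11000010010001
12121 = 10111101011001
→ ^ → 01111111001000 = 8136
4581 = 01000111100101
→ | → 01111111101101 = 8173
→ << 1 (mod 2^14) → 11111111011010 = 16346
→ >> 2 → 00111111110110 = 4086
→ >> 3 → 00000111111110 = 510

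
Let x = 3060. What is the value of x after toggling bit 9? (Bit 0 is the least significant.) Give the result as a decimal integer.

2548

x = 101111110100
bit 9 is currently 1; toggle it via x ^ (1 << 9) = x ^ 512
→ 100111110100 = 2548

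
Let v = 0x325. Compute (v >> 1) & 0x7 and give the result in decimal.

2

v = 000001100100101
Shift right by 1: 00000110010010
Mask low 3 bits: 010 = 2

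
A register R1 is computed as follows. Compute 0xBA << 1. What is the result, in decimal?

372

0xBA = 010111010
shift left by 1 → 101110100 = 372
(equivalently, 186 × 2^1 = 186 × 2)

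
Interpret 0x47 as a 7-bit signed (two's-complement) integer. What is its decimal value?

pattern = 1000111 (MSB is 1 ⇒ negative)
Invert: 0111000, add 1 → 0111001 = 57, so the value is -57.
(Equivalently: 71 - 2^7 = 71 - 128 = -57.)

-57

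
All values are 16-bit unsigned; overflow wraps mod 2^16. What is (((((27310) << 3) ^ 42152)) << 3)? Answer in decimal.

27310 = 0110101010101110
→ << 3 (mod 2^16) → 0101010101110000 = 21872
42152 = 1010010010101000
→ ^ → 1111000111011000 = 61912
→ << 3 (mod 2^16) → 1000111011000000 = 36544

36544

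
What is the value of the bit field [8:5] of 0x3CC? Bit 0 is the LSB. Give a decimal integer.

v = 00001111001100
Shift right by 5: 000011110
Mask low 4 bits: 1110 = 14

14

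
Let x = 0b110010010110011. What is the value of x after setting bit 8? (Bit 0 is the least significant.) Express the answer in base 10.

x = 110010010110011
bit 8 is currently 0; set it via x | (1 << 8) = x | 256
→ 110010110110011 = 26035

26035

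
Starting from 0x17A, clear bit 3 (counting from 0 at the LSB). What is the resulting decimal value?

370

x = 00000101111010
bit 3 is currently 1; clear it via x & ~(1 << 3) = x & ~8
→ 00000101110010 = 370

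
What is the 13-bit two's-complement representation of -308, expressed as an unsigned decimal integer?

308 in 13 bits: 0000100110100
Invert: 1111011001011
Add 1:  1111011001100 = 7884
(Check: 2^13 - 308 = 8192 - 308 = 7884.)

7884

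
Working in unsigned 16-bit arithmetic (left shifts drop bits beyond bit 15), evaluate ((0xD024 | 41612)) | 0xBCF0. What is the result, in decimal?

65276

0xD024 = 1101000000100100
41612 = 1010001010001100
→ | → 1111001010101100 = 62124
0xBCF0 = 1011110011110000
→ | → 1111111011111100 = 65276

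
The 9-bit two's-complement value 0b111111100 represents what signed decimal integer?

-4

pattern = 111111100 (MSB is 1 ⇒ negative)
Invert: 000000011, add 1 → 000000100 = 4, so the value is -4.
(Equivalently: 508 - 2^9 = 508 - 512 = -4.)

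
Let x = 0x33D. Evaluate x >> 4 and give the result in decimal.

51

0x33D = 1100111101
shift right by 4 → 0000110011 = 51
(equivalently, floor(829 / 16))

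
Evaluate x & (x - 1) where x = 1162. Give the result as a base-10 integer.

x = 10010001010 = 1162
x - 1 = 10010001001
AND   = 10010001000 = 1160
(x & (x - 1) clears the lowest set bit of x.)

1160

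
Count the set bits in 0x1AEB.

9

0x1AEB = 1101011101011
Count the 1s: 1 + 1 + 1 + 1 + 1 + 1 + 1 + 1 + 1 = 9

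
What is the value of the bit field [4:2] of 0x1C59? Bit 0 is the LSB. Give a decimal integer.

6

v = 1110001011001
Shift right by 2: 11100010110
Mask low 3 bits: 110 = 6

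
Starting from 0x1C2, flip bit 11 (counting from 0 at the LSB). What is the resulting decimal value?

2498

x = 0000000111000010
bit 11 is currently 0; toggle it via x ^ (1 << 11) = x ^ 2048
→ 0000100111000010 = 2498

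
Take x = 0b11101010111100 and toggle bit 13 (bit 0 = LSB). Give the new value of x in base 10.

6844

x = 11101010111100
bit 13 is currently 1; toggle it via x ^ (1 << 13) = x ^ 8192
→ 01101010111100 = 6844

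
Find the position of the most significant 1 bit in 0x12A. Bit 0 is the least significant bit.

0x12A = 100101010
The topmost 1 is at position 8 (since 2^8 = 256 ≤ 298 < 512).

8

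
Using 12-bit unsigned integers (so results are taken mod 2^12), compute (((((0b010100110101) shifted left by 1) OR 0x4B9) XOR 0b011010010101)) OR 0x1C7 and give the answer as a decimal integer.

2543

0b010100110101 = 010100110101
→ shifted left by 1 (mod 2^12) → 101001101010 = 2666
0x4B9 = 010010111001
→ OR → 111011111011 = 3835
0b011010010101 = 011010010101
→ XOR → 100001101110 = 2158
0x1C7 = 000111000111
→ OR → 100111101111 = 2543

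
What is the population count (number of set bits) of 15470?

9

15470 = 11110001101110
Count the 1s: 1 + 1 + 1 + 1 + 1 + 1 + 1 + 1 + 1 = 9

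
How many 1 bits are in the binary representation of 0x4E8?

5

0x4E8 = 10011101000
Count the 1s: 1 + 1 + 1 + 1 + 1 = 5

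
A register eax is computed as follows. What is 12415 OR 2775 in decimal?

12415 = 11000001111111
2775 = 00101011010111
 OR → 11101011111111 = 15103

15103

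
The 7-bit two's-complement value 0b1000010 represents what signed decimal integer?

pattern = 1000010 (MSB is 1 ⇒ negative)
Invert: 0111101, add 1 → 0111110 = 62, so the value is -62.
(Equivalently: 66 - 2^7 = 66 - 128 = -62.)

-62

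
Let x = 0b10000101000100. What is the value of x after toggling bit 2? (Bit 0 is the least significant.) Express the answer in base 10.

8512

x = 10000101000100
bit 2 is currently 1; toggle it via x ^ (1 << 2) = x ^ 4
→ 10000101000000 = 8512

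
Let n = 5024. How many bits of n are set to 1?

5024 = 1001110100000
Count the 1s: 1 + 1 + 1 + 1 + 1 = 5

5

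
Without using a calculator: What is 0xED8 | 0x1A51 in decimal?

7897

0xED8 = 0111011011000
0x1A51 = 1101001010001
 OR → 1111011011001 = 7897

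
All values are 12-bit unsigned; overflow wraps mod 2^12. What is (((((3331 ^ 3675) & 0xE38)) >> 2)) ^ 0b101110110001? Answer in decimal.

3331 = 110100000011
3675 = 111001011011
→ ^ → 001101011000 = 856
0xE38 = 111000111000
→ & → 001000011000 = 536
→ >> 2 → 000010000110 = 134
0b101110110001 = 101110110001
→ ^ → 101100110111 = 2871

2871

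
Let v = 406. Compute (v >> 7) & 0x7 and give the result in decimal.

3

v = 000110010110
Shift right by 7: 00011
Mask low 3 bits: 011 = 3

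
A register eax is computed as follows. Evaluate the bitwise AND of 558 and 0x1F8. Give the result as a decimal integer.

40

558 = 1000101110
0x1F8 = 0111111000
AND → 0000101000 = 40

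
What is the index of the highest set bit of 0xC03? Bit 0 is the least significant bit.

11

0xC03 = 110000000011
The topmost 1 is at position 11 (since 2^11 = 2048 ≤ 3075 < 4096).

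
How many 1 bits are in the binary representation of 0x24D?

0x24D = 1001001101
Count the 1s: 1 + 1 + 1 + 1 + 1 = 5

5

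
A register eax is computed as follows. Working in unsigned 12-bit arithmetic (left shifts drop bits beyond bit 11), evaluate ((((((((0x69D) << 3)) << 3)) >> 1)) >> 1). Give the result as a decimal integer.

0x69D = 011010011101
→ << 3 (mod 2^12) → 010011101000 = 1256
→ << 3 (mod 2^12) → 011101000000 = 1856
→ >> 1 → 001110100000 = 928
→ >> 1 → 000111010000 = 464

464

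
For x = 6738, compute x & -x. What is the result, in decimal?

2

x = 1101001010010 = 6738
-x (two's complement) = …0010110101110
AND   = 0000000000010 = 2
(x & -x isolates the lowest set bit of x.)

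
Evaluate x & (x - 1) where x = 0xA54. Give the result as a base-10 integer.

2640

x = 101001010100 = 2644
x - 1 = 101001010011
AND   = 101001010000 = 2640
(x & (x - 1) clears the lowest set bit of x.)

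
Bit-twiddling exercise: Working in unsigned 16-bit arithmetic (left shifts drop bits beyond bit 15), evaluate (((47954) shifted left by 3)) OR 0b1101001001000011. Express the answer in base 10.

47954 = 1011101101010010
→ shifted left by 3 (mod 2^16) → 1101101010010000 = 55952
0b1101001001000011 = 1101001001000011
→ OR → 1101101011010011 = 56019

56019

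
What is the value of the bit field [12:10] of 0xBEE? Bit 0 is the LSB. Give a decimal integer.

2

v = 0101111101110
Shift right by 10: 010
Mask low 3 bits: 010 = 2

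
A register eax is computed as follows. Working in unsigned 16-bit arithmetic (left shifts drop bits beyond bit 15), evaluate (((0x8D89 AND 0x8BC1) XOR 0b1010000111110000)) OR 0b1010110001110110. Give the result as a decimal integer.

0x8D89 = 1000110110001001
0x8BC1 = 1000101111000001
→ AND → 1000100110000001 = 35201
0b1010000111110000 = 1010000111110000
→ XOR → 0010100001110001 = 10353
0b1010110001110110 = 1010110001110110
→ OR → 1010110001110111 = 44151

44151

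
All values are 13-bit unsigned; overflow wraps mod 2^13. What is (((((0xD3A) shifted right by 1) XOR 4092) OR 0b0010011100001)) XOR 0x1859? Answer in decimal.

5560

0xD3A = 0110100111010
→ shifted right by 1 → 0011010011101 = 1693
4092 = 0111111111100
→ XOR → 0100101100001 = 2401
0b0010011100001 = 0010011100001
→ OR → 0110111100001 = 3553
0x1859 = 1100001011001
→ XOR → 1010110111000 = 5560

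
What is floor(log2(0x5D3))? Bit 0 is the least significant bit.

10

0x5D3 = 10111010011
The topmost 1 is at position 10 (since 2^10 = 1024 ≤ 1491 < 2048).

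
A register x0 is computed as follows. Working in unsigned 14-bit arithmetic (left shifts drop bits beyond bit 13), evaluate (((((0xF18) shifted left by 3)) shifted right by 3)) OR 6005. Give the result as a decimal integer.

0xF18 = 00111100011000
→ shifted left by 3 (mod 2^14) → 11100011000000 = 14528
→ shifted right by 3 → 00011100011000 = 1816
6005 = 01011101110101
→ OR → 01011101111101 = 6013

6013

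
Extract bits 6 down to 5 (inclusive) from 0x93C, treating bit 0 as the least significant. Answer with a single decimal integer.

v = 100100111100
Shift right by 5: 1001001
Mask low 2 bits: 01 = 1

1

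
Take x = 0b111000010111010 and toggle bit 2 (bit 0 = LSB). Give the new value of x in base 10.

x = 111000010111010
bit 2 is currently 0; toggle it via x ^ (1 << 2) = x ^ 4
→ 111000010111110 = 28862

28862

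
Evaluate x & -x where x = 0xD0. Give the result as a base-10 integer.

16

x = 11010000 = 208
-x (two's complement) = …00110000
AND   = 00010000 = 16
(x & -x isolates the lowest set bit of x.)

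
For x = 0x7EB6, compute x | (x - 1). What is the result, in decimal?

x = 111111010110110 = 32438
x - 1 = 111111010110101
OR    = 111111010110111 = 32439
(x | (x - 1) sets all bits below the lowest set bit.)

32439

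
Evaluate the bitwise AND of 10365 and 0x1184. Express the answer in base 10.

10365 = 10100001111101
0x1184 = 01000110000100
AND → 00000000000100 = 4

4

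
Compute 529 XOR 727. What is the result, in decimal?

529 = 1000010001
727 = 1011010111
XOR → 0011000110 = 198

198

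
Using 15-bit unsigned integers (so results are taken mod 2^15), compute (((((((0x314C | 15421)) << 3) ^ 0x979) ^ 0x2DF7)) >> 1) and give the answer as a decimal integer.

0x314C = 011000101001100
15421 = 011110000111101
→ | → 011110101111101 = 15741
→ << 3 (mod 2^15) → 110101111101000 = 27624
0x979 = 000100101111001
→ ^ → 110001010010001 = 25233
0x2DF7 = 010110111110111
→ ^ → 100111101100110 = 20326
→ >> 1 → 010011110110011 = 10163

10163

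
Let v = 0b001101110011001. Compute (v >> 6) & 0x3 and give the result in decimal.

2

v = 001101110011001
Shift right by 6: 001101110
Mask low 2 bits: 10 = 2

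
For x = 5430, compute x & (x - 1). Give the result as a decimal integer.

5428

x = 1010100110110 = 5430
x - 1 = 1010100110101
AND   = 1010100110100 = 5428
(x & (x - 1) clears the lowest set bit of x.)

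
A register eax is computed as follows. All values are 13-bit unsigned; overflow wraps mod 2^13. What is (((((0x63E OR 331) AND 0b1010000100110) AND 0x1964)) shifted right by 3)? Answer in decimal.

4

0x63E = 0011000111110
331 = 0000101001011
→ OR → 0011101111111 = 1919
0b1010000100110 = 1010000100110
→ AND → 0010000100110 = 1062
0x1964 = 1100101100100
→ AND → 0000000100100 = 36
→ shifted right by 3 → 0000000000100 = 4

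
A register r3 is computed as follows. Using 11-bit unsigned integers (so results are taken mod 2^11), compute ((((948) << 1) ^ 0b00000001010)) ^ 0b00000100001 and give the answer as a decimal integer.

948 = 01110110100
→ << 1 (mod 2^11) → 11101101000 = 1896
0b00000001010 = 00000001010
→ ^ → 11101100010 = 1890
0b00000100001 = 00000100001
→ ^ → 11101000011 = 1859

1859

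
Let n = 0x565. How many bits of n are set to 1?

0x565 = 10101100101
Count the 1s: 1 + 1 + 1 + 1 + 1 + 1 = 6

6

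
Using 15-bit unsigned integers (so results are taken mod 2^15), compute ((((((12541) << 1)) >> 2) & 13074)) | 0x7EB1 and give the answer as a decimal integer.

12541 = 011000011111101
→ << 1 (mod 2^15) → 110000111111010 = 25082
→ >> 2 → 001100001111110 = 6270
13074 = 011001100010010
→ & → 001000000010010 = 4114
0x7EB1 = 111111010110001
→ | → 111111010110011 = 32435

32435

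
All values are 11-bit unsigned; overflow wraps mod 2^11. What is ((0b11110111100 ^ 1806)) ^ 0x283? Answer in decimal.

0b11110111100 = 11110111100
1806 = 11100001110
→ ^ → 00010110010 = 178
0x283 = 01010000011
→ ^ → 01000110001 = 561

561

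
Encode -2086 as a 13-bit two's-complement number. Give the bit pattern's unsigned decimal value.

2086 in 13 bits: 0100000100110
Invert: 1011111011001
Add 1:  1011111011010 = 6106
(Check: 2^13 - 2086 = 8192 - 2086 = 6106.)

6106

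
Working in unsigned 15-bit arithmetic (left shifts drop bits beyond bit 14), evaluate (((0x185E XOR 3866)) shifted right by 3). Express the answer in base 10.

744

0x185E = 001100001011110
3866 = 000111100011010
→ XOR → 001011101000100 = 5956
→ shifted right by 3 → 000001011101000 = 744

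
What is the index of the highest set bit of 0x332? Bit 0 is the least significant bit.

9

0x332 = 1100110010
The topmost 1 is at position 9 (since 2^9 = 512 ≤ 818 < 1024).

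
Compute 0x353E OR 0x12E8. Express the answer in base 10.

0x353E = 11010100111110
0x12E8 = 01001011101000
 OR → 11011111111110 = 14334

14334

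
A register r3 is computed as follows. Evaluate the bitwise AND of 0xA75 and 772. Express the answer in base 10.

516

0xA75 = 101001110101
772 = 001100000100
AND → 001000000100 = 516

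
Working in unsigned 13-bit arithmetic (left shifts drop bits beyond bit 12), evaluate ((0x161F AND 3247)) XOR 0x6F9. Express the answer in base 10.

758

0x161F = 1011000011111
3247 = 0110010101111
→ AND → 0010000001111 = 1039
0x6F9 = 0011011111001
→ XOR → 0001011110110 = 758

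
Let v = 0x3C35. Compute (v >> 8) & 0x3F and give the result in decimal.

v = 11110000110101
Shift right by 8: 111100
Mask low 6 bits: 111100 = 60

60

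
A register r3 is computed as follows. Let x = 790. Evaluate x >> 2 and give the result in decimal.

790 = 1100010110
shift right by 2 → 0011000101 = 197
(equivalently, floor(790 / 4))

197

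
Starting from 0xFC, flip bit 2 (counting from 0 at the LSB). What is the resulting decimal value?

x = 011111100
bit 2 is currently 1; toggle it via x ^ (1 << 2) = x ^ 4
→ 011111000 = 248

248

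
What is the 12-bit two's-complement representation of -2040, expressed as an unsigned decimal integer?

2056

2040 in 12 bits: 011111111000
Invert: 100000000111
Add 1:  100000001000 = 2056
(Check: 2^12 - 2040 = 4096 - 2040 = 2056.)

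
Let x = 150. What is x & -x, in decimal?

2

x = 10010110 = 150
-x (two's complement) = …01101010
AND   = 00000010 = 2
(x & -x isolates the lowest set bit of x.)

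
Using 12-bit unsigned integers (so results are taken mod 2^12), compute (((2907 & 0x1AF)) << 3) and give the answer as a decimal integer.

2907 = 101101011011
0x1AF = 000110101111
→ & → 000100001011 = 267
→ << 3 (mod 2^12) → 100001011000 = 2136

2136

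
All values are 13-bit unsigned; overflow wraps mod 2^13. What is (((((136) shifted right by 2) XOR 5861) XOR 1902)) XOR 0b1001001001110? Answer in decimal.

999

136 = 0000010001000
→ shifted right by 2 → 0000000100010 = 34
5861 = 1011011100101
→ XOR → 1011011000111 = 5831
1902 = 0011101101110
→ XOR → 1000110101001 = 4521
0b1001001001110 = 1001001001110
→ XOR → 0001111100111 = 999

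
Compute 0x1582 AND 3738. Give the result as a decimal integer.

0x1582 = 1010110000010
3738 = 0111010011010
AND → 0010010000010 = 1154

1154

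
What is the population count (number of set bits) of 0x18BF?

9

0x18BF = 1100010111111
Count the 1s: 1 + 1 + 1 + 1 + 1 + 1 + 1 + 1 + 1 = 9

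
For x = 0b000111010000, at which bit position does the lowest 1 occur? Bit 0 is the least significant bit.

0b000111010000 = 111010000
Trailing zeros: 4, so the lowest set bit is bit 4 (value 16).

4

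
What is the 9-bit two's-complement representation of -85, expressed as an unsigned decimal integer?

427

85 in 9 bits: 001010101
Invert: 110101010
Add 1:  110101011 = 427
(Check: 2^9 - 85 = 512 - 85 = 427.)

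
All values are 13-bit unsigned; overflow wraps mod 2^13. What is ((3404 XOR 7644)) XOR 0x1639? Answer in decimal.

1705

3404 = 0110101001100
7644 = 1110111011100
→ XOR → 1000010010000 = 4240
0x1639 = 1011000111001
→ XOR → 0011010101001 = 1705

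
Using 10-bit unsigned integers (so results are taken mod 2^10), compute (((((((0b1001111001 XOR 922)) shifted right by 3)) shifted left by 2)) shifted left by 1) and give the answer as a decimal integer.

0b1001111001 = 1001111001
922 = 1110011010
→ XOR → 0111100011 = 483
→ shifted right by 3 → 0000111100 = 60
→ shifted left by 2 (mod 2^10) → 0011110000 = 240
→ shifted left by 1 (mod 2^10) → 0111100000 = 480

480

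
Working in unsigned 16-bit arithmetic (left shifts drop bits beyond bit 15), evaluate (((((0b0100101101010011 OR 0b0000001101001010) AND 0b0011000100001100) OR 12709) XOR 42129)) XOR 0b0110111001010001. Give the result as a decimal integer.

64365

0b0100101101010011 = 0100101101010011
0b0000001101001010 = 0000001101001010
→ OR → 0100101101011011 = 19291
0b0011000100001100 = 0011000100001100
→ AND → 0000000100001000 = 264
12709 = 0011000110100101
→ OR → 0011000110101101 = 12717
42129 = 1010010010010001
→ XOR → 1001010100111100 = 38204
0b0110111001010001 = 0110111001010001
→ XOR → 1111101101101101 = 64365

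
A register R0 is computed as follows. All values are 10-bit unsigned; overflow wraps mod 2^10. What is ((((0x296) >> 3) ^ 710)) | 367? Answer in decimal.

0x296 = 1010010110
→ >> 3 → 0001010010 = 82
710 = 1011000110
→ ^ → 1010010100 = 660
367 = 0101101111
→ | → 1111111111 = 1023

1023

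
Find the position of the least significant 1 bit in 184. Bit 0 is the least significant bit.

3

184 = 10111000
Trailing zeros: 3, so the lowest set bit is bit 3 (value 8).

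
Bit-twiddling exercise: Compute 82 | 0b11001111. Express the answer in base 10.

223

82 = 01010010
b = 11001111
 OR → 11011111 = 223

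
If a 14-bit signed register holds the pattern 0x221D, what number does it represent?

-7651

pattern = 10001000011101 (MSB is 1 ⇒ negative)
Invert: 01110111100010, add 1 → 01110111100011 = 7651, so the value is -7651.
(Equivalently: 8733 - 2^14 = 8733 - 16384 = -7651.)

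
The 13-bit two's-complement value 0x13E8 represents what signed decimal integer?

-3096

pattern = 1001111101000 (MSB is 1 ⇒ negative)
Invert: 0110000010111, add 1 → 0110000011000 = 3096, so the value is -3096.
(Equivalently: 5096 - 2^13 = 5096 - 8192 = -3096.)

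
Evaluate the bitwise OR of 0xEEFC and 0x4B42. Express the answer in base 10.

61438

0xEEFC = 1110111011111100
0x4B42 = 0100101101000010
 OR → 1110111111111110 = 61438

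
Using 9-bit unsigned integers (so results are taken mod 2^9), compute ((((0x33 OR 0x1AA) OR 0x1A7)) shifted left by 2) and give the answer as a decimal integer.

252

0x33 = 000110011
0x1AA = 110101010
→ OR → 110111011 = 443
0x1A7 = 110100111
→ OR → 110111111 = 447
→ shifted left by 2 (mod 2^9) → 011111100 = 252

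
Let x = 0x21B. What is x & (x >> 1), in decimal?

x = 1000011011 = 539
x>>1 = 0100001101
AND  = 0000001001 = 9
(x & (x >> 1) has a 1 wherever x has two consecutive 1 bits.)

9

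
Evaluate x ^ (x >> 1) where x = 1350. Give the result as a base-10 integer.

2021

x = 10101000110 = 1350
x>>1 = 01010100011
XOR  = 11111100101 = 2021
(x ^ (x >> 1) gives the standard binary-reflected Gray code of x.)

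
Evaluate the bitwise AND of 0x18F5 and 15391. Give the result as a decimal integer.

6165

0x18F5 = 01100011110101
15391 = 11110000011111
AND → 01100000010101 = 6165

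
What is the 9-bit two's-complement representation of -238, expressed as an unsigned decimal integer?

274

238 in 9 bits: 011101110
Invert: 100010001
Add 1:  100010010 = 274
(Check: 2^9 - 238 = 512 - 238 = 274.)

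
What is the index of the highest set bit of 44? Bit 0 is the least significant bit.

44 = 101100
The topmost 1 is at position 5 (since 2^5 = 32 ≤ 44 < 64).

5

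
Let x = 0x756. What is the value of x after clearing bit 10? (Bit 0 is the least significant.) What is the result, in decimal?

x = 0011101010110
bit 10 is currently 1; clear it via x & ~(1 << 10) = x & ~1024
→ 0001101010110 = 854

854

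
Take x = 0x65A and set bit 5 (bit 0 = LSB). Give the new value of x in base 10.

1658

x = 011001011010
bit 5 is currently 0; set it via x | (1 << 5) = x | 32
→ 011001111010 = 1658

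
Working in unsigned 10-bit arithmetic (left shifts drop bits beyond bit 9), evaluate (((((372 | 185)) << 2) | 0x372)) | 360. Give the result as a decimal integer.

1022

372 = 0101110100
185 = 0010111001
→ | → 0111111101 = 509
→ << 2 (mod 2^10) → 1111110100 = 1012
0x372 = 1101110010
→ | → 1111110110 = 1014
360 = 0101101000
→ | → 1111111110 = 1022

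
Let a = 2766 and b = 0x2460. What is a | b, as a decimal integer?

12014

2766 = 00101011001110
0x2460 = 10010001100000
 OR → 10111011101110 = 12014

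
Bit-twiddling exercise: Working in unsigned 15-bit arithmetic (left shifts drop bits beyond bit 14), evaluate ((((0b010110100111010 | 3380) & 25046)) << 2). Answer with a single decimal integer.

1112

0b010110100111010 = 010110100111010
3380 = 000110100110100
→ | → 010110100111110 = 11582
25046 = 110000111010110
→ & → 010000100010110 = 8470
→ << 2 (mod 2^15) → 000010001011000 = 1112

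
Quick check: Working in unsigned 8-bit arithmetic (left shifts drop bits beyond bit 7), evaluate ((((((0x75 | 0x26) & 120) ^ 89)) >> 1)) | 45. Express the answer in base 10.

0x75 = 01110101
0x26 = 00100110
→ | → 01110111 = 119
120 = 01111000
→ & → 01110000 = 112
89 = 01011001
→ ^ → 00101001 = 41
→ >> 1 → 00010100 = 20
45 = 00101101
→ | → 00111101 = 61

61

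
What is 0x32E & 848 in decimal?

0x32E = 1100101110
848 = 1101010000
AND → 1100000000 = 768

768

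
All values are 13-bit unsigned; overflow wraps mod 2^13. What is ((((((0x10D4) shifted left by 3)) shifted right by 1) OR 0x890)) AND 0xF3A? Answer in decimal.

2832

0x10D4 = 1000011010100
→ shifted left by 3 (mod 2^13) → 0011010100000 = 1696
→ shifted right by 1 → 0001101010000 = 848
0x890 = 0100010010000
→ OR → 0101111010000 = 3024
0xF3A = 0111100111010
→ AND → 0101100010000 = 2832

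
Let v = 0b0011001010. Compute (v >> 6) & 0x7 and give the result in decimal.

v = 0011001010
Shift right by 6: 0011
Mask low 3 bits: 011 = 3

3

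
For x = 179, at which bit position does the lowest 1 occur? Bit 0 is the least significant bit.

0

179 = 10110011
Trailing zeros: 0, so the lowest set bit is bit 0 (value 1).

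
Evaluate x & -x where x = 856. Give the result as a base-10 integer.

8

x = 1101011000 = 856
-x (two's complement) = …0010101000
AND   = 0000001000 = 8
(x & -x isolates the lowest set bit of x.)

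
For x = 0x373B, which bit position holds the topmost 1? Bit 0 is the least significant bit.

13

0x373B = 11011100111011
The topmost 1 is at position 13 (since 2^13 = 8192 ≤ 14139 < 16384).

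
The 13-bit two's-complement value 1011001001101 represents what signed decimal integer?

pattern = 1011001001101 (MSB is 1 ⇒ negative)
Invert: 0100110110010, add 1 → 0100110110011 = 2483, so the value is -2483.
(Equivalently: 5709 - 2^13 = 5709 - 8192 = -2483.)

-2483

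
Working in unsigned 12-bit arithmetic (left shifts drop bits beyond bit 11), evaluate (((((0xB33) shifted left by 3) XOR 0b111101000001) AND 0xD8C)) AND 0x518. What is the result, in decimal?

1032

0xB33 = 101100110011
→ shifted left by 3 (mod 2^12) → 100110011000 = 2456
0b111101000001 = 111101000001
→ XOR → 011011011001 = 1753
0xD8C = 110110001100
→ AND → 010010001000 = 1160
0x518 = 010100011000
→ AND → 010000001000 = 1032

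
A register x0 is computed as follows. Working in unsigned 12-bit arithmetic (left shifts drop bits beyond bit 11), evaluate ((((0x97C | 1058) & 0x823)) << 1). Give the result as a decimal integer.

0x97C = 100101111100
1058 = 010000100010
→ | → 110101111110 = 3454
0x823 = 100000100011
→ & → 100000100010 = 2082
→ << 1 (mod 2^12) → 000001000100 = 68

68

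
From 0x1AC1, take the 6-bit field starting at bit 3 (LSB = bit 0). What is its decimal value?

24

v = 1101011000001
Shift right by 3: 1101011000
Mask low 6 bits: 011000 = 24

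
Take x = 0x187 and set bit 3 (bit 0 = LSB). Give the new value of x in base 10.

399

x = 110000111
bit 3 is currently 0; set it via x | (1 << 3) = x | 8
→ 110001111 = 399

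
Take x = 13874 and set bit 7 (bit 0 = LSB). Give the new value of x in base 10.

x = 011011000110010
bit 7 is currently 0; set it via x | (1 << 7) = x | 128
→ 011011010110010 = 14002

14002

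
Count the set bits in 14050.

14050 = 11011011100010
Count the 1s: 1 + 1 + 1 + 1 + 1 + 1 + 1 + 1 = 8

8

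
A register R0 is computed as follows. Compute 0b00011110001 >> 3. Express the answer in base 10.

x = 11110001
shift right by 3 → 00011110 = 30
(equivalently, floor(241 / 8))

30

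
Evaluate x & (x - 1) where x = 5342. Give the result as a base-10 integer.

5340

x = 1010011011110 = 5342
x - 1 = 1010011011101
AND   = 1010011011100 = 5340
(x & (x - 1) clears the lowest set bit of x.)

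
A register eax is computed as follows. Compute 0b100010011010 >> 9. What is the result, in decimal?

x = 100010011010
shift right by 9 → 000000000100 = 4
(equivalently, floor(2202 / 512))

4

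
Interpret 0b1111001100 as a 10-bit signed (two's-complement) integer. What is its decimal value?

pattern = 1111001100 (MSB is 1 ⇒ negative)
Invert: 0000110011, add 1 → 0000110100 = 52, so the value is -52.
(Equivalently: 972 - 2^10 = 972 - 1024 = -52.)

-52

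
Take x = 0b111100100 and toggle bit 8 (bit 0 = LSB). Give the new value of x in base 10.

228

x = 111100100
bit 8 is currently 1; toggle it via x ^ (1 << 8) = x ^ 256
→ 011100100 = 228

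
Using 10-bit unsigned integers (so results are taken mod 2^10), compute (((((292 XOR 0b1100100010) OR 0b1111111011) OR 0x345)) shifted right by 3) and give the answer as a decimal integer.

127

292 = 0100100100
0b1100100010 = 1100100010
→ XOR → 1000000110 = 518
0b1111111011 = 1111111011
→ OR → 1111111111 = 1023
0x345 = 1101000101
→ OR → 1111111111 = 1023
→ shifted right by 3 → 0001111111 = 127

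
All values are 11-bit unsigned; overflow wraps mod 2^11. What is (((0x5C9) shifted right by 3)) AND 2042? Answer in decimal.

184

0x5C9 = 10111001001
→ shifted right by 3 → 00010111001 = 185
2042 = 11111111010
→ AND → 00010111000 = 184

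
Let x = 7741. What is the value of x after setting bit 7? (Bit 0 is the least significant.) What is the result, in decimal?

x = 1111000111101
bit 7 is currently 0; set it via x | (1 << 7) = x | 128
→ 1111010111101 = 7869

7869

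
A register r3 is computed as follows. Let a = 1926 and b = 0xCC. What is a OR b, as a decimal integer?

1998

1926 = 11110000110
0xCC = 00011001100
 OR → 11111001110 = 1998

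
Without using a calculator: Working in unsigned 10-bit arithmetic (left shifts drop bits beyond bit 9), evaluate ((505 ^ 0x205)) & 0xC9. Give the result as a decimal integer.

200

505 = 0111111001
0x205 = 1000000101
→ ^ → 1111111100 = 1020
0xC9 = 0011001001
→ & → 0011001000 = 200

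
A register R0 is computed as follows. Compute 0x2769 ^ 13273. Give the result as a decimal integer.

5296

0x2769 = 10011101101001
13273 = 11001111011001
XOR → 01010010110000 = 5296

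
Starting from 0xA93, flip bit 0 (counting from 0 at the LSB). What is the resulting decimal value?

2706

x = 101010010011
bit 0 is currently 1; toggle it via x ^ (1 << 0) = x ^ 1
→ 101010010010 = 2706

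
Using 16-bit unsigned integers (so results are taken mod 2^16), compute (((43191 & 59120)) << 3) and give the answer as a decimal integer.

1408

43191 = 1010100010110111
59120 = 1110011011110000
→ & → 1010000010110000 = 41136
→ << 3 (mod 2^16) → 0000010110000000 = 1408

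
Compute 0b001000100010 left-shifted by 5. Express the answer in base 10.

17472

x = 000001000100010
shift left by 5 → 100010001000000 = 17472
(equivalently, 546 × 2^5 = 546 × 32)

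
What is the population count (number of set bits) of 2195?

5

2195 = 100010010011
Count the 1s: 1 + 1 + 1 + 1 + 1 = 5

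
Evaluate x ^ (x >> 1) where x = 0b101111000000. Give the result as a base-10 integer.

x = 101111000000 = 3008
x>>1 = 010111100000
XOR  = 111000100000 = 3616
(x ^ (x >> 1) gives the standard binary-reflected Gray code of x.)

3616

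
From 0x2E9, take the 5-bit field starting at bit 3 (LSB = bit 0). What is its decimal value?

29

v = 01011101001
Shift right by 3: 01011101
Mask low 5 bits: 11101 = 29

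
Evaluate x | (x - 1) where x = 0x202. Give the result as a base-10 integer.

515

x = 1000000010 = 514
x - 1 = 1000000001
OR    = 1000000011 = 515
(x | (x - 1) sets all bits below the lowest set bit.)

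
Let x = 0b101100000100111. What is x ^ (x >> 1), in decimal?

29748

x = 101100000100111 = 22567
x>>1 = 010110000010011
XOR  = 111010000110100 = 29748
(x ^ (x >> 1) gives the standard binary-reflected Gray code of x.)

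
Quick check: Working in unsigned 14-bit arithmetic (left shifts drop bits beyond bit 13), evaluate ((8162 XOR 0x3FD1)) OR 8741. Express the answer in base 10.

8162 = 01111111100010
0x3FD1 = 11111111010001
→ XOR → 10000000110011 = 8243
8741 = 10001000100101
→ OR → 10001000110111 = 8759

8759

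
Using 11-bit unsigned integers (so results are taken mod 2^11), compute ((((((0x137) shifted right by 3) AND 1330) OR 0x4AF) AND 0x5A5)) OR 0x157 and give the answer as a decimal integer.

1527

0x137 = 00100110111
→ shifted right by 3 → 00000100110 = 38
1330 = 10100110010
→ AND → 00000100010 = 34
0x4AF = 10010101111
→ OR → 10010101111 = 1199
0x5A5 = 10110100101
→ AND → 10010100101 = 1189
0x157 = 00101010111
→ OR → 10111110111 = 1527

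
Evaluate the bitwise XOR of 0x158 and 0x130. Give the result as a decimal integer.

0x158 = 101011000
0x130 = 100110000
XOR → 001101000 = 104

104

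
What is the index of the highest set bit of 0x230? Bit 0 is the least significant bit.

9

0x230 = 1000110000
The topmost 1 is at position 9 (since 2^9 = 512 ≤ 560 < 1024).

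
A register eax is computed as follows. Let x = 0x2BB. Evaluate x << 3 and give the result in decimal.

0x2BB = 0001010111011
shift left by 3 → 1010111011000 = 5592
(equivalently, 699 × 2^3 = 699 × 8)

5592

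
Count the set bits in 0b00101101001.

5

n = 101101001
Count the 1s: 1 + 1 + 1 + 1 + 1 = 5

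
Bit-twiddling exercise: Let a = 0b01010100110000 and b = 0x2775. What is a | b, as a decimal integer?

a = 01010100110000
0x2775 = 10011101110101
 OR → 11011101110101 = 14197

14197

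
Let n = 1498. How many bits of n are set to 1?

7

1498 = 10111011010
Count the 1s: 1 + 1 + 1 + 1 + 1 + 1 + 1 = 7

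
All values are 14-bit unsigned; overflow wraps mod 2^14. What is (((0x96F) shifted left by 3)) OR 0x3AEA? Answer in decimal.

0x96F = 00100101101111
→ shifted left by 3 (mod 2^14) → 00101101111000 = 2936
0x3AEA = 11101011101010
→ OR → 11101111111010 = 15354

15354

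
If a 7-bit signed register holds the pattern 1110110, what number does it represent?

-10

pattern = 1110110 (MSB is 1 ⇒ negative)
Invert: 0001001, add 1 → 0001010 = 10, so the value is -10.
(Equivalently: 118 - 2^7 = 118 - 128 = -10.)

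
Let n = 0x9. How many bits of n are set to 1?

2

0x9 = 1001
Count the 1s: 1 + 1 = 2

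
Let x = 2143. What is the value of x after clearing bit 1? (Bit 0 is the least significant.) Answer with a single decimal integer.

2141

x = 0100001011111
bit 1 is currently 1; clear it via x & ~(1 << 1) = x & ~2
→ 0100001011101 = 2141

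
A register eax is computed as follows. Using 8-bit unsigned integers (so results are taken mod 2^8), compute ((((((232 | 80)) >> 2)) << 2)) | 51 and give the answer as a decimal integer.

232 = 11101000
80 = 01010000
→ | → 11111000 = 248
→ >> 2 → 00111110 = 62
→ << 2 (mod 2^8) → 11111000 = 248
51 = 00110011
→ | → 11111011 = 251

251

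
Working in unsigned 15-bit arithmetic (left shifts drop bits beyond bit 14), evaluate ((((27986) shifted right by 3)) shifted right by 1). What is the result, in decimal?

27986 = 110110101010010
→ shifted right by 3 → 000110110101010 = 3498
→ shifted right by 1 → 000011011010101 = 1749

1749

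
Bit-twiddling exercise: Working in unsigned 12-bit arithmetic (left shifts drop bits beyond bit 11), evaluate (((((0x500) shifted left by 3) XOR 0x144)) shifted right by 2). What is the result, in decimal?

593

0x500 = 010100000000
→ shifted left by 3 (mod 2^12) → 100000000000 = 2048
0x144 = 000101000100
→ XOR → 100101000100 = 2372
→ shifted right by 2 → 001001010001 = 593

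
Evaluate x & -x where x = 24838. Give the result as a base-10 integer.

2

x = 110000100000110 = 24838
-x (two's complement) = …001111011111010
AND   = 000000000000010 = 2
(x & -x isolates the lowest set bit of x.)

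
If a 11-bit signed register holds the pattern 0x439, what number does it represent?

pattern = 10000111001 (MSB is 1 ⇒ negative)
Invert: 01111000110, add 1 → 01111000111 = 967, so the value is -967.
(Equivalently: 1081 - 2^11 = 1081 - 2048 = -967.)

-967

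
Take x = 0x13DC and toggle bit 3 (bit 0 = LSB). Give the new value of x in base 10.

5076

x = 01001111011100
bit 3 is currently 1; toggle it via x ^ (1 << 3) = x ^ 8
→ 01001111010100 = 5076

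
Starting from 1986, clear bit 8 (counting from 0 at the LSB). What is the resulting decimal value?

1730

x = 011111000010
bit 8 is currently 1; clear it via x & ~(1 << 8) = x & ~256
→ 011011000010 = 1730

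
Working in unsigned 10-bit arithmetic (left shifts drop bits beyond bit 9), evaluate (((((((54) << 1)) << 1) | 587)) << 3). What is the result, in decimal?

54 = 0000110110
→ << 1 (mod 2^10) → 0001101100 = 108
→ << 1 (mod 2^10) → 0011011000 = 216
587 = 1001001011
→ | → 1011011011 = 731
→ << 3 (mod 2^10) → 1011011000 = 728

728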